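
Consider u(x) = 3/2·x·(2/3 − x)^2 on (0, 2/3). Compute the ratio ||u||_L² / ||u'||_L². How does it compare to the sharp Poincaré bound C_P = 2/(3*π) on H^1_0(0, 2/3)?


||u||_L² / ||u'||_L² = sqrt(14)/21 < C_P = 2/(3*π).

u(x) = 3/2·x·(2/3 − x)^2, so u'(x) = (3*x - 2)*(9*x - 2)/6.
u(x) = 3/2·x·(2/3 − x)^2 vanishes at x = 0 and x = 2/3, so u ∈ H^1_0(0, 2/3). Differentiate via the product rule and integrate the resulting polynomials term by term.
  ∫_0^2/3 u² dx = ∫_0^2/3 (9*x^6/4 - 6*x^5 + 6*x^4 - 8*x^3/3 + 4*x^2/9) dx. Term by term:
    ∫_0^2/3 9*x^6/4 dx = 32/1701;  ∫_0^2/3 -6*x^5 dx = -64/729;  ∫_0^2/3 6*x^4 dx = 64/405;
    ∫_0^2/3 -8*x^3/3 dx = -32/243;  ∫_0^2/3 4*x^2/9 dx = 32/729.
  Sum: 32/1701 − 64/729 + 64/405 − 32/243 + 32/729 = 32/25515.
  ∫_0^2/3 (u')² dx = ∫_0^2/3 (81*x^4/4 - 36*x^3 + 22*x^2 - 16*x/3 + 4/9) dx. Term by term:
    ∫_0^2/3 81*x^4/4 dx = 8/15;  ∫_0^2/3 -36*x^3 dx = -16/9;  ∫_0^2/3 22*x^2 dx = 176/81;
    ∫_0^2/3 -16*x/3 dx = -32/27;  ∫_0^2/3 4/9 dx = 8/27.
  Sum: 8/15 − 16/9 + 176/81 − 32/27 + 8/27 = 16/405.
∫_0^2/3 u² dx = 32/25515, so ||u||_L² = 4*sqrt(70)/945.
∫_0^2/3 (u')² dx = 16/405, so ||u'||_L² = 4*sqrt(5)/45.
Ratio ||u||_L² / ||u'||_L² = sqrt(14)/21.
Sharp Poincaré constant on H^1_0(0, 2/3) is C_P = L/π = 2/(3*π), achieved by sin(3*π/2·x).
A polynomial bump cannot attain the sharp Poincaré constant (only the first sine eigenfunction does), so the ratio is strictly less than C_P, consistent with ||u||_L² ≤ C_P ||u'||_L².


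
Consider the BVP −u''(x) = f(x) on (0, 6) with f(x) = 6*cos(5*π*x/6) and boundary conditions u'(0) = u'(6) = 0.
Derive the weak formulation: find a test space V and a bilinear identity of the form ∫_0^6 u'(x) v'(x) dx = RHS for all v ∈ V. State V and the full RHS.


V = H^1(0, 6) (no boundary constraint on v; u is determined up to an additive constant); weak form: ∫_0^6 u'v' dx = ∫_0^6 (6*cos(5*π*x/6)) v dx for all v ∈ V.

Multiply both sides by a test function v and integrate from 0 to 6:
  ∫_0^6 −u''(x) v(x) dx = ∫_0^6 f(x) v(x) dx.
Integrate the LHS by parts once:
  ∫_0^6 −u'' v dx = −[u'(x) v(x)]_0^6 + ∫_0^6 u'(x) v'(x) dx.
Thus ∫_0^6 u'(x) v'(x) dx = ∫_0^6 f(x) v(x) dx + [u'(x) v(x)]_0^6.
Choose V so that boundary terms are either known or forced to vanish.
u has homogeneous Neumann: u'(0) = u'(6) = 0. So [u' v]_0^6 = 0·v(6) − 0·v(0) = 0 for any v; take V = H^1(0, 6).
Weak formulation: find u (satisfying any essential BC) such that ∫_0^6 u'(x) v'(x) dx = ∫_0^6 f v dx for all v ∈ V (homogeneous Neumann, so boundary terms vanish).
Substituting f(x) = 6*cos(5*π*x/6), the right-hand side is ∫_0^6 (6*cos(5*π*x/6)) v dx.
Compatibility check (pure Neumann): taking v ≡ 1 ∈ V gives 0 = ∫_0^6 f dx + (0) − (0), i.e. ∫_0^6 f dx must equal u'(0) − u'(6) = 0. Indeed ∫_0^6 (6*cos(5*π*x/6)) dx = 0, so the data are compatible. The solution is then unique only up to an additive constant (fix it e.g. by requiring ∫_0^6 u dx = 0).


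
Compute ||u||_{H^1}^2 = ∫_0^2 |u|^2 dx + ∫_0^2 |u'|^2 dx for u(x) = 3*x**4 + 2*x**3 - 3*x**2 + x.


||u||_{H^1}^2 = 84626/21

The H^1 norm (squared) on an interval (0, L) is
  ||u||_{H^1}^2 = ∫_0^L u(x)^2 dx + ∫_0^L u'(x)^2 dx.
Compute u'(x) = 12*x**3 + 6*x**2 - 6*x + 1.
Then u(x)^2 = 9*x**8 + 12*x**7 - 14*x**6 - 6*x**5 + 13*x**4 - 6*x**3 + x**2 and u'(x)^2 = 144*x**6 + 144*x**5 - 108*x**4 - 48*x**3 + 48*x**2 - 12*x + 1.
Integrate each monomial from 0 to 2 using ∫_0^2 c·x^n dx = c·2^(n+1)/(n+1):
  ∫_0^2 u(x)^2 dx = ∫_0^2 (9*x^8 + 12*x^7 - 14*x^6 - 6*x^5 + 13*x^4 - 6*x^3 + x^2) dx. Term by term:
    ∫_0^2 9*x^8 dx = 512;  ∫_0^2 12*x^7 dx = 384;  ∫_0^2 -14*x^6 dx = -256;
    ∫_0^2 -6*x^5 dx = -64;  ∫_0^2 13*x^4 dx = 416/5;  ∫_0^2 -6*x^3 dx = -24;
    ∫_0^2 x^2 dx = 8/3.
  Sum: 512 + 384 − 256 − 64 + 416/5 − 24 + 8/3 = 9568/15.
  ∫_0^2 u'(x)^2 dx = ∫_0^2 (144*x^6 + 144*x^5 - 108*x^4 - 48*x^3 + 48*x^2 - 12*x + 1) dx. Term by term:
    ∫_0^2 144*x^6 dx = 18432/7;  ∫_0^2 144*x^5 dx = 1536;  ∫_0^2 -108*x^4 dx = -3456/5;
    ∫_0^2 -48*x^3 dx = -192;  ∫_0^2 48*x^2 dx = 128;  ∫_0^2 -12*x dx = -24;
    ∫_0^2 1 dx = 2.
  Sum: 18432/7 + 1536 − 3456/5 − 192 + 128 − 24 + 2 = 118718/35.
Adding: ||u||_{H^1}^2 = 9568/15 + 118718/35 = 84626/21.


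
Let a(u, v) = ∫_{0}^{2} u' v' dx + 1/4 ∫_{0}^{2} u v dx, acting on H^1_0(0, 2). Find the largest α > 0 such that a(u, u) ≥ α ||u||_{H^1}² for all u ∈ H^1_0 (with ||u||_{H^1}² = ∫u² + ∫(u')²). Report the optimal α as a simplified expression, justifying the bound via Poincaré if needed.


α = (1 + π^2)/(4 + π^2)

Coercivity of a(·,·) on H^1_0(0, 2) means a(u, u) ≥ α ||u||_{H^1}² for every u ∈ H^1_0.
The interval has length L = 2, and Poincaré/coercivity depend only on L. Here a(u, u) = ∫(u')² + (1/4)·∫u².
Here 0 < c = 1/4 < 1. The condition a(u,u) ≥ α||u||_{H^1}² reads (1−α)∫(u')² ≥ (α−c)∫u². Any admissible α is ≤ 1 (rapidly oscillating u have ∫u²/∫(u')² → 0), and α = 1 would force 0 ≥ (1−c)∫u², impossible since c < 1; so 1−α > 0. By the sharp Poincaré inequality on H^1_0 of an interval of length L, ∫(u')² ≥ (π/L)²∫u² with equality for the first sine mode sin(π(x−x₀)/L) (x₀ the left endpoint), so the inequality holds for all u iff (1−α)(π/L)² ≥ α − c, i.e. α ≤ ((π/L)² + c)/((π/L)² + 1) = (1 + c(L/π)²)/(1 + (L/π)²). With (π/L)² = π^2/4 and c = 1/4, the largest admissible constant is α = ((π/L)² + c)/((π/L)² + 1).
Simplifying, α = (1 + π^2)/(4 + π^2).


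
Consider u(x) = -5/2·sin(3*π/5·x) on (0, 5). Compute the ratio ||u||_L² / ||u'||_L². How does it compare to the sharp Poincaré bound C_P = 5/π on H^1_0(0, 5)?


||u||_L² / ||u'||_L² = 5/(3*π) < C_P = 5/π.

u(x) = -5/2·sin(3*π/5·x), so u'(x) = -3*π*cos(3*π*x/5)/2.
Writing u(x) = A·sin(kπx/L) with A = -5/2 and k = 3, use ∫_0^L sin²(kπx/L) dx = L/2 and ∫_0^L cos²(kπx/L) dx = L/2.
u² = 25/4·sin²(3*π/5·x) and (u')² = 9*π^2/4·cos²(3*π/5·x), and each of sin², cos² integrates to L/2 = 5/2 over (0, 5).
∫_0^5 u² dx = 125/8, so ||u||_L² = 5*sqrt(10)/4.
∫_0^5 (u')² dx = 45*π^2/8, so ||u'||_L² = 3*sqrt(10)*π/4.
Ratio ||u||_L² / ||u'||_L² = 5/(3*π).
Sharp Poincaré constant on H^1_0(0, 5) is C_P = L/π = 5/π, achieved by sin(π/5·x).
This is the k = 3 harmonic; the ratio L/(kπ) is strictly less than C_P = L/π, consistent with the sharp inequality ||u||_L² ≤ C_P ||u'||_L².


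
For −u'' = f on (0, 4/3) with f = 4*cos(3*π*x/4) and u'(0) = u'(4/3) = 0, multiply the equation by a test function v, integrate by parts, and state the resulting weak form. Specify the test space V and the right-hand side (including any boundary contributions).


V = H^1(0, 4/3) (no boundary constraint on v; u is determined up to an additive constant); weak form: ∫_0^4/3 u'v' dx = ∫_0^4/3 (4*cos(3*π*x/4)) v dx for all v ∈ V.

Multiply both sides by a test function v and integrate from 0 to 4/3:
  ∫_0^4/3 −u''(x) v(x) dx = ∫_0^4/3 f(x) v(x) dx.
Integrate the LHS by parts once:
  ∫_0^4/3 −u'' v dx = −[u'(x) v(x)]_0^4/3 + ∫_0^4/3 u'(x) v'(x) dx.
Thus ∫_0^4/3 u'(x) v'(x) dx = ∫_0^4/3 f(x) v(x) dx + [u'(x) v(x)]_0^4/3.
Choose V so that boundary terms are either known or forced to vanish.
u has homogeneous Neumann: u'(0) = u'(4/3) = 0. So [u' v]_0^4/3 = 0·v(4/3) − 0·v(0) = 0 for any v; take V = H^1(0, 4/3).
Weak formulation: find u (satisfying any essential BC) such that ∫_0^4/3 u'(x) v'(x) dx = ∫_0^4/3 f v dx for all v ∈ V (homogeneous Neumann, so boundary terms vanish).
Substituting f(x) = 4*cos(3*π*x/4), the right-hand side is ∫_0^4/3 (4*cos(3*π*x/4)) v dx.
Compatibility check (pure Neumann): taking v ≡ 1 ∈ V gives 0 = ∫_0^4/3 f dx + (0) − (0), i.e. ∫_0^4/3 f dx must equal u'(0) − u'(4/3) = 0. Indeed ∫_0^4/3 (4*cos(3*π*x/4)) dx = 0, so the data are compatible. The solution is then unique only up to an additive constant (fix it e.g. by requiring ∫_0^4/3 u dx = 0).


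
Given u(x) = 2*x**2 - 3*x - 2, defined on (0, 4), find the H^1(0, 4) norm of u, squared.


||u||_{H^1}^2 = 5548/15

The H^1 norm (squared) on an interval (0, L) is
  ||u||_{H^1}^2 = ∫_0^L u(x)^2 dx + ∫_0^L u'(x)^2 dx.
Compute u'(x) = 4*x - 3.
Then u(x)^2 = 4*x**4 - 12*x**3 + x**2 + 12*x + 4 and u'(x)^2 = 16*x**2 - 24*x + 9.
Integrate each monomial from 0 to 4 using ∫_0^4 c·x^n dx = c·4^(n+1)/(n+1):
  ∫_0^4 u(x)^2 dx = ∫_0^4 (4*x^4 - 12*x^3 + x^2 + 12*x + 4) dx. Term by term:
    ∫_0^4 4*x^4 dx = 4096/5;  ∫_0^4 -12*x^3 dx = -768;  ∫_0^4 x^2 dx = 64/3;
    ∫_0^4 12*x dx = 96;  ∫_0^4 4 dx = 16.
  Sum: 4096/5 − 768 + 64/3 + 96 + 16 = 2768/15.
  ∫_0^4 u'(x)^2 dx = ∫_0^4 (16*x^2 - 24*x + 9) dx. Term by term:
    ∫_0^4 16*x^2 dx = 1024/3;  ∫_0^4 -24*x dx = -192;  ∫_0^4 9 dx = 36.
  Sum: 1024/3 − 192 + 36 = 556/3.
Adding: ||u||_{H^1}^2 = 2768/15 + 556/3 = 5548/15.


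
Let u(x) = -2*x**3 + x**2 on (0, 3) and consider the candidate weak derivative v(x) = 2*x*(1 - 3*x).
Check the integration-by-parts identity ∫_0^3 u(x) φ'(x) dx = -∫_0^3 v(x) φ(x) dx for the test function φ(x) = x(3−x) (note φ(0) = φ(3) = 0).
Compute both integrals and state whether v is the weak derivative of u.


LHS = 297/5, RHS = 297/5. Yes, v = u' weakly.

u(x) = -2*x**3 + x**2, classical derivative u'(x) = -6*x**2 + 2*x.
φ(x) = x(3−x), so φ'(x) = 3 - 2*x.
Note φ(0) = φ(3) = 0, so the boundary term u·φ vanishes.
LHS = ∫_0^3 u(x) φ'(x) dx = ∫_0^3 (4*x^4 - 8*x^3 + 3*x^2) dx. Term by term:
  ∫_0^3 4*x^4 dx = 972/5;  ∫_0^3 -8*x^3 dx = -162;  ∫_0^3 3*x^2 dx = 27.
Sum: 972/5 − 162 + 27 = 297/5.
So LHS = 297/5.
∫_0^3 v(x) φ(x) dx = ∫_0^3 (6*x^4 - 20*x^3 + 6*x^2) dx. Term by term:
  ∫_0^3 6*x^4 dx = 1458/5;  ∫_0^3 -20*x^3 dx = -405;  ∫_0^3 6*x^2 dx = 54.
Sum: 1458/5 − 405 + 54 = -297/5.
So RHS = -∫_0^3 v(x) φ(x) dx = 297/5.
LHS = RHS, so the identity holds for this test φ.
Moreover u is smooth here and v(x) = u'(x) = -6*x**2 + 2*x pointwise, so the identity holds for every test function. Hence v is the weak derivative of u.


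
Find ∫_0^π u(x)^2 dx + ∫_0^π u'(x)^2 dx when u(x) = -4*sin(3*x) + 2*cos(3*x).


||u||_{H^1(0,π)}^2 = 100*π

u'(x) = -6*sin(3*x) - 12*cos(3*x).
Expand u² and (u')² and integrate term by term on (0, π), using: for integers n ≥ 1, ∫_0^π sin²(nx) dx = ∫_0^π cos²(nx) dx = π/2; for n ≠ n', ∫_0^π sin(nx)sin(n'x) dx = ∫_0^π cos(nx)cos(n'x) dx = 0; and by product-to-sum, ∫_0^π sin(nx)cos(n'x) dx = ½∫_0^π [sin((n+n')x) + sin((n−n')x)] dx, which is 0 when n+n' is even and 2n/(n²−n'²) when n+n' is odd (it need not vanish on (0, π)).
  u² squared terms: (-4)²·∫sin(3x)² dx = 16·π/2 = 8*π;  (2)²·∫cos(3x)² dx = 4·π/2 = 2*π.
  u² cross terms: 2·(-4)·(2)·∫sin(3x)·cos(3x) dx = -16·(0) = 0.
  So ∫_0^π u² dx = 8*π + 2*π + 0 = 10*π.
  (u')² squared terms: (-12)²·∫cos(3x)² dx = 144·π/2 = 72*π;  (-6)²·∫sin(3x)² dx = 36·π/2 = 18*π.
  (u')² cross terms: 2·(-12)·(-6)·∫cos(3x)·sin(3x) dx = 144·(0) = 0.
  So ∫_0^π (u')² dx = 72*π + 18*π + 0 = 90*π.
||u||_{H^1}^2 = (10*π) + (90*π) = 100*π.


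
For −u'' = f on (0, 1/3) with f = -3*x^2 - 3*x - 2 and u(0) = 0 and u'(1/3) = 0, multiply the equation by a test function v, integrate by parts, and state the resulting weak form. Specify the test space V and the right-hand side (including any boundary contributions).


V = {v ∈ H^1(0, 1/3) : v(0) = 0} (test functions vanish at x = 0 where u is specified); weak form: ∫_0^1/3 u'v' dx = ∫_0^1/3 (-3*x^2 - 3*x - 2) v dx for all v ∈ V.

Multiply both sides by a test function v and integrate from 0 to 1/3:
  ∫_0^1/3 −u''(x) v(x) dx = ∫_0^1/3 f(x) v(x) dx.
Integrate the LHS by parts once:
  ∫_0^1/3 −u'' v dx = −[u'(x) v(x)]_0^1/3 + ∫_0^1/3 u'(x) v'(x) dx.
Thus ∫_0^1/3 u'(x) v'(x) dx = ∫_0^1/3 f(x) v(x) dx + [u'(x) v(x)]_0^1/3.
Choose V so that boundary terms are either known or forced to vanish.
Mixed BC: u(0) = 0 (Dirichlet) and u'(1/3) = 0 (Neumann). Define V = {v ∈ H^1(0, 1/3) : v(0) = 0}. Then [u' v]_0^1/3 = u'(1/3)·v(1/3) − u'(0)·0 = 0.
Weak formulation: find u (satisfying any essential BC) such that ∫_0^1/3 u'(x) v'(x) dx = ∫_0^1/3 f v dx for all v ∈ V (Dirichlet at 0 absorbed into V; the Neumann datum at x = 1/3 is zero, so no boundary term remains).
Substituting f(x) = -3*x^2 - 3*x - 2, the right-hand side is ∫_0^1/3 (-3*x^2 - 3*x - 2) v dx.


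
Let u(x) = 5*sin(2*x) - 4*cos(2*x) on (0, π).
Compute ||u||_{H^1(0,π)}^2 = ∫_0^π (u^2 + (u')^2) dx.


||u||_{H^1(0,π)}^2 = 205*π/2

u'(x) = 8*sin(2*x) + 10*cos(2*x).
Expand u² and (u')² and integrate term by term on (0, π), using: for integers n ≥ 1, ∫_0^π sin²(nx) dx = ∫_0^π cos²(nx) dx = π/2; for n ≠ n', ∫_0^π sin(nx)sin(n'x) dx = ∫_0^π cos(nx)cos(n'x) dx = 0; and by product-to-sum, ∫_0^π sin(nx)cos(n'x) dx = ½∫_0^π [sin((n+n')x) + sin((n−n')x)] dx, which is 0 when n+n' is even and 2n/(n²−n'²) when n+n' is odd (it need not vanish on (0, π)).
  u² squared terms: (-4)²·∫cos(2x)² dx = 16·π/2 = 8*π;  (5)²·∫sin(2x)² dx = 25·π/2 = 25*π/2.
  u² cross terms: 2·(-4)·(5)·∫cos(2x)·sin(2x) dx = -40·(0) = 0.
  So ∫_0^π u² dx = 8*π + 25*π/2 + 0 = 41*π/2.
  (u')² squared terms: (8)²·∫sin(2x)² dx = 64·π/2 = 32*π;  (10)²·∫cos(2x)² dx = 100·π/2 = 50*π.
  (u')² cross terms: 2·(8)·(10)·∫sin(2x)·cos(2x) dx = 160·(0) = 0.
  So ∫_0^π (u')² dx = 32*π + 50*π + 0 = 82*π.
||u||_{H^1}^2 = (41*π/2) + (82*π) = 205*π/2.


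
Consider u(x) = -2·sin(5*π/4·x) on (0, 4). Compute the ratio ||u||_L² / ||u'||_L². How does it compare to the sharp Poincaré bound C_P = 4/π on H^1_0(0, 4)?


||u||_L² / ||u'||_L² = 4/(5*π) < C_P = 4/π.

u(x) = -2·sin(5*π/4·x), so u'(x) = -5*π*cos(5*π*x/4)/2.
Writing u(x) = A·sin(kπx/L) with A = -2 and k = 5, use ∫_0^L sin²(kπx/L) dx = L/2 and ∫_0^L cos²(kπx/L) dx = L/2.
u² = 4·sin²(5*π/4·x) and (u')² = 25*π^2/4·cos²(5*π/4·x), and each of sin², cos² integrates to L/2 = 2 over (0, 4).
∫_0^4 u² dx = 8, so ||u||_L² = 2*sqrt(2).
∫_0^4 (u')² dx = 25*π^2/2, so ||u'||_L² = 5*sqrt(2)*π/2.
Ratio ||u||_L² / ||u'||_L² = 4/(5*π).
Sharp Poincaré constant on H^1_0(0, 4) is C_P = L/π = 4/π, achieved by sin(π/4·x).
This is the k = 5 harmonic; the ratio L/(kπ) is strictly less than C_P = L/π, consistent with the sharp inequality ||u||_L² ≤ C_P ||u'||_L².


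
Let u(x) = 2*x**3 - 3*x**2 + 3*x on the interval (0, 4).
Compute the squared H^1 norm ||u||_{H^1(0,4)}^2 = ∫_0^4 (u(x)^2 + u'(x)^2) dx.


||u||_{H^1}^2 = 299596/35

The H^1 norm (squared) on an interval (0, L) is
  ||u||_{H^1}^2 = ∫_0^L u(x)^2 dx + ∫_0^L u'(x)^2 dx.
Compute u'(x) = 6*x**2 - 6*x + 3.
Then u(x)^2 = 4*x**6 - 12*x**5 + 21*x**4 - 18*x**3 + 9*x**2 and u'(x)^2 = 36*x**4 - 72*x**3 + 72*x**2 - 36*x + 9.
Integrate each monomial from 0 to 4 using ∫_0^4 c·x^n dx = c·4^(n+1)/(n+1):
  ∫_0^4 u(x)^2 dx = ∫_0^4 (4*x^6 - 12*x^5 + 21*x^4 - 18*x^3 + 9*x^2) dx. Term by term:
    ∫_0^4 4*x^6 dx = 65536/7;  ∫_0^4 -12*x^5 dx = -8192;  ∫_0^4 21*x^4 dx = 21504/5;
    ∫_0^4 -18*x^3 dx = -1152;  ∫_0^4 9*x^2 dx = 192.
  Sum: 65536/7 − 8192 + 21504/5 − 1152 + 192 = 157888/35.
  ∫_0^4 u'(x)^2 dx = ∫_0^4 (36*x^4 - 72*x^3 + 72*x^2 - 36*x + 9) dx. Term by term:
    ∫_0^4 36*x^4 dx = 36864/5;  ∫_0^4 -72*x^3 dx = -4608;  ∫_0^4 72*x^2 dx = 1536;
    ∫_0^4 -36*x dx = -288;  ∫_0^4 9 dx = 36.
  Sum: 36864/5 − 4608 + 1536 − 288 + 36 = 20244/5.
Adding: ||u||_{H^1}^2 = 157888/35 + 20244/5 = 299596/35.


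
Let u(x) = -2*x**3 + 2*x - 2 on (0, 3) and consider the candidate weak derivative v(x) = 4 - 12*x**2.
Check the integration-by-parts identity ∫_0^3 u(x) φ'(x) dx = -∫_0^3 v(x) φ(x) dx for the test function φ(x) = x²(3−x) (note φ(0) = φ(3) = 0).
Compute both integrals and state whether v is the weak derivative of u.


LHS = 1323/10, RHS = 1323/5. No, v is not the weak derivative of u.

u(x) = -2*x**3 + 2*x - 2, classical derivative u'(x) = 2 - 6*x**2.
φ(x) = x²(3−x), so φ'(x) = 3*x*(2 - x).
Note φ(0) = φ(3) = 0, so the boundary term u·φ vanishes.
LHS = ∫_0^3 u(x) φ'(x) dx = ∫_0^3 (6*x^5 - 12*x^4 - 6*x^3 + 18*x^2 - 12*x) dx. Term by term:
  ∫_0^3 6*x^5 dx = 729;  ∫_0^3 -12*x^4 dx = -2916/5;  ∫_0^3 -6*x^3 dx = -243/2;
  ∫_0^3 18*x^2 dx = 162;  ∫_0^3 -12*x dx = -54.
Sum: 729 − 2916/5 − 243/2 + 162 − 54 = 1323/10.
So LHS = 1323/10.
∫_0^3 v(x) φ(x) dx = ∫_0^3 (12*x^5 - 36*x^4 - 4*x^3 + 12*x^2) dx. Term by term:
  ∫_0^3 12*x^5 dx = 1458;  ∫_0^3 -36*x^4 dx = -8748/5;  ∫_0^3 -4*x^3 dx = -81;
  ∫_0^3 12*x^2 dx = 108.
Sum: 1458 − 8748/5 − 81 + 108 = -1323/5.
So RHS = -∫_0^3 v(x) φ(x) dx = 1323/5.
LHS − RHS = -1323/10 ≠ 0, so the identity fails.
(For a valid weak derivative the identity must hold for EVERY test function, in particular this one. The failure shows v is NOT the weak derivative of u.)
Correct weak derivative would be u'(x) = 2 - 6*x**2.


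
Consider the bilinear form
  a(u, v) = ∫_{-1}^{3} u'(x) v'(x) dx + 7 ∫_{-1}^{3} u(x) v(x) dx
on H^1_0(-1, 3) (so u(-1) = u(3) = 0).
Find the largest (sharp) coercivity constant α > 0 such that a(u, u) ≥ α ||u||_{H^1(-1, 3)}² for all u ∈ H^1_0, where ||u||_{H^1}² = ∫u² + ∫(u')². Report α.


α = 1

Coercivity of a(·,·) on H^1_0(-1, 3) means a(u, u) ≥ α ||u||_{H^1}² for every u ∈ H^1_0.
The interval has length L = 4, and Poincaré/coercivity depend only on L. Here a(u, u) = ∫(u')² + (7)·∫u².
Here c = 7 ≥ 1, so a(u,u) = ∫(u')² + c∫u² ≥ ∫(u')² + ∫u² = ||u||_{H^1}², i.e. α = 1 works. No larger α is possible: a(u,u) ≥ α||u||_{H^1}² means (1−α)∫(u')² ≥ (α−c)∫u², and for the modes u_n = sin(nπ(x−x₀)/L) (x₀ the left endpoint) one has ∫u_n²/∫(u_n')² = (L/(nπ))² → 0, so a(u_n,u_n)/||u_n||_{H^1}² → 1. Hence the optimal constant is α = 1.
Therefore α = 1.


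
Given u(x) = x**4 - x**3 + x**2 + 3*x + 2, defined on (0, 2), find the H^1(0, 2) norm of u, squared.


||u||_{H^1}^2 = 128494/315

The H^1 norm (squared) on an interval (0, L) is
  ||u||_{H^1}^2 = ∫_0^L u(x)^2 dx + ∫_0^L u'(x)^2 dx.
Compute u'(x) = 4*x**3 - 3*x**2 + 2*x + 3.
Then u(x)^2 = x**8 - 2*x**7 + 3*x**6 + 4*x**5 - x**4 + 2*x**3 + 13*x**2 + 12*x + 4 and u'(x)^2 = 16*x**6 - 24*x**5 + 25*x**4 + 12*x**3 - 14*x**2 + 12*x + 9.
Integrate each monomial from 0 to 2 using ∫_0^2 c·x^n dx = c·2^(n+1)/(n+1):
  ∫_0^2 u(x)^2 dx = ∫_0^2 (x^8 - 2*x^7 + 3*x^6 + 4*x^5 - x^4 + 2*x^3 + 13*x^2 + 12*x + 4) dx. Term by term:
    ∫_0^2 x^8 dx = 512/9;  ∫_0^2 -2*x^7 dx = -64;  ∫_0^2 3*x^6 dx = 384/7;
    ∫_0^2 4*x^5 dx = 128/3;  ∫_0^2 -x^4 dx = -32/5;  ∫_0^2 2*x^3 dx = 8;
    ∫_0^2 13*x^2 dx = 104/3;  ∫_0^2 12*x dx = 24;  ∫_0^2 4 dx = 8.
  Sum: 512/9 − 64 + 384/7 + 128/3 − 32/5 + 8 + 104/3 + 24 + 8 = 49984/315.
  ∫_0^2 u'(x)^2 dx = ∫_0^2 (16*x^6 - 24*x^5 + 25*x^4 + 12*x^3 - 14*x^2 + 12*x + 9) dx. Term by term:
    ∫_0^2 16*x^6 dx = 2048/7;  ∫_0^2 -24*x^5 dx = -256;  ∫_0^2 25*x^4 dx = 160;
    ∫_0^2 12*x^3 dx = 48;  ∫_0^2 -14*x^2 dx = -112/3;  ∫_0^2 12*x dx = 24;
    ∫_0^2 9 dx = 18.
  Sum: 2048/7 − 256 + 160 + 48 − 112/3 + 24 + 18 = 5234/21.
Adding: ||u||_{H^1}^2 = 49984/315 + 5234/21 = 128494/315.


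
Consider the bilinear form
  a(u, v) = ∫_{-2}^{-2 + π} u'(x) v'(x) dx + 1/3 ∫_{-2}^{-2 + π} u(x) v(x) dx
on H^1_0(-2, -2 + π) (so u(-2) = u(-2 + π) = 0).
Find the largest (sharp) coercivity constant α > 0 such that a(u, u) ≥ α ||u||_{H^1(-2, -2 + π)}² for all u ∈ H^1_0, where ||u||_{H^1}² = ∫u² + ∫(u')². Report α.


α = 2/3

Coercivity of a(·,·) on H^1_0(-2, -2 + π) means a(u, u) ≥ α ||u||_{H^1}² for every u ∈ H^1_0.
The interval has length L = π, and Poincaré/coercivity depend only on L. Here a(u, u) = ∫(u')² + (1/3)·∫u².
Here 0 < c = 1/3 < 1. The condition a(u,u) ≥ α||u||_{H^1}² reads (1−α)∫(u')² ≥ (α−c)∫u². Any admissible α is ≤ 1 (rapidly oscillating u have ∫u²/∫(u')² → 0), and α = 1 would force 0 ≥ (1−c)∫u², impossible since c < 1; so 1−α > 0. By the sharp Poincaré inequality on H^1_0 of an interval of length L, ∫(u')² ≥ (π/L)²∫u² with equality for the first sine mode sin(π(x−x₀)/L) (x₀ the left endpoint), so the inequality holds for all u iff (1−α)(π/L)² ≥ α − c, i.e. α ≤ ((π/L)² + c)/((π/L)² + 1) = (1 + c(L/π)²)/(1 + (L/π)²). With (π/L)² = 1 and c = 1/3, the largest admissible constant is α = ((π/L)² + c)/((π/L)² + 1).
Simplifying, α = 2/3.


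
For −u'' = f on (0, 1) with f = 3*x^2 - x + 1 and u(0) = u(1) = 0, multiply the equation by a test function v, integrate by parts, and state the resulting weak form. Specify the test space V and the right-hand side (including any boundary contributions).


V = H^1_0(0, 1) (so v(0) = v(1) = 0); weak form: ∫_0^1 u'v' dx = ∫_0^1 (3*x^2 - x + 1) v dx for all v ∈ V.

Multiply both sides by a test function v and integrate from 0 to 1:
  ∫_0^1 −u''(x) v(x) dx = ∫_0^1 f(x) v(x) dx.
Integrate the LHS by parts once:
  ∫_0^1 −u'' v dx = −[u'(x) v(x)]_0^1 + ∫_0^1 u'(x) v'(x) dx.
Thus ∫_0^1 u'(x) v'(x) dx = ∫_0^1 f(x) v(x) dx + [u'(x) v(x)]_0^1.
Choose V so that boundary terms are either known or forced to vanish.
u is Dirichlet: u(0) = u(1) = 0. Let V = H^1_0(0, 1); then v(0) = v(1) = 0, and [u' v]_0^1 = 0.
Weak formulation: find u (satisfying any essential BC) such that ∫_0^1 u'(x) v'(x) dx = ∫_0^1 f v dx for all v ∈ V.
Substituting f(x) = 3*x^2 - x + 1, the right-hand side is ∫_0^1 (3*x^2 - x + 1) v dx.


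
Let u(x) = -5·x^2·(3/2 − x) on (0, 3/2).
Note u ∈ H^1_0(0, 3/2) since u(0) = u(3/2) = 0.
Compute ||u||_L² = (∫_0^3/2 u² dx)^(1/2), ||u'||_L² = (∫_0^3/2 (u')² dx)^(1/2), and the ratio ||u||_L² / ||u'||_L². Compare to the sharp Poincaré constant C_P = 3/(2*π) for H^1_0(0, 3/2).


||u||_L² / ||u'||_L² = 3*sqrt(14)/28 < C_P = 3/(2*π).

u(x) = -5·x^2·(3/2 − x), so u'(x) = 15*x*(x - 1).
u(x) = -5·x^2·(3/2 − x) vanishes at x = 0 and x = 3/2, so u ∈ H^1_0(0, 3/2). Differentiate via the product rule and integrate the resulting polynomials term by term.
  ∫_0^3/2 u² dx = ∫_0^3/2 (25*x^6 - 75*x^5 + 225*x^4/4) dx. Term by term:
    ∫_0^3/2 25*x^6 dx = 54675/896;  ∫_0^3/2 -75*x^5 dx = -18225/128;  ∫_0^3/2 225*x^4/4 dx = 10935/128.
  Sum: 54675/896 − 18225/128 + 10935/128 = 3645/896.
  ∫_0^3/2 (u')² dx = ∫_0^3/2 (225*x^4 - 450*x^3 + 225*x^2) dx. Term by term:
    ∫_0^3/2 225*x^4 dx = 10935/32;  ∫_0^3/2 -450*x^3 dx = -18225/32;  ∫_0^3/2 225*x^2 dx = 2025/8.
  Sum: 10935/32 − 18225/32 + 2025/8 = 405/16.
∫_0^3/2 u² dx = 3645/896, so ||u||_L² = 27*sqrt(70)/112.
∫_0^3/2 (u')² dx = 405/16, so ||u'||_L² = 9*sqrt(5)/4.
Ratio ||u||_L² / ||u'||_L² = 3*sqrt(14)/28.
Sharp Poincaré constant on H^1_0(0, 3/2) is C_P = L/π = 3/(2*π), achieved by sin(2*π/3·x).
A polynomial bump cannot attain the sharp Poincaré constant (only the first sine eigenfunction does), so the ratio is strictly less than C_P, consistent with ||u||_L² ≤ C_P ||u'||_L².


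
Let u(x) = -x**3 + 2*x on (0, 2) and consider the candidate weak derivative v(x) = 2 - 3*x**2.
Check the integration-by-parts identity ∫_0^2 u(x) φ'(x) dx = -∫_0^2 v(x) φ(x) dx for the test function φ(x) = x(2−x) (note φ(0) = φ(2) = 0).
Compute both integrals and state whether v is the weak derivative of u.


LHS = 32/15, RHS = 32/15. Yes, v = u' weakly.

u(x) = -x**3 + 2*x, classical derivative u'(x) = 2 - 3*x**2.
φ(x) = x(2−x), so φ'(x) = 2 - 2*x.
Note φ(0) = φ(2) = 0, so the boundary term u·φ vanishes.
LHS = ∫_0^2 u(x) φ'(x) dx = ∫_0^2 (2*x^4 - 2*x^3 - 4*x^2 + 4*x) dx. Term by term:
  ∫_0^2 2*x^4 dx = 64/5;  ∫_0^2 -2*x^3 dx = -8;  ∫_0^2 -4*x^2 dx = -32/3;
  ∫_0^2 4*x dx = 8.
Sum: 64/5 − 8 − 32/3 + 8 = 32/15.
So LHS = 32/15.
∫_0^2 v(x) φ(x) dx = ∫_0^2 (3*x^4 - 6*x^3 - 2*x^2 + 4*x) dx. Term by term:
  ∫_0^2 3*x^4 dx = 96/5;  ∫_0^2 -6*x^3 dx = -24;  ∫_0^2 -2*x^2 dx = -16/3;
  ∫_0^2 4*x dx = 8.
Sum: 96/5 − 24 − 16/3 + 8 = -32/15.
So RHS = -∫_0^2 v(x) φ(x) dx = 32/15.
LHS = RHS, so the identity holds for this test φ.
Moreover u is smooth here and v(x) = u'(x) = 2 - 3*x**2 pointwise, so the identity holds for every test function. Hence v is the weak derivative of u.


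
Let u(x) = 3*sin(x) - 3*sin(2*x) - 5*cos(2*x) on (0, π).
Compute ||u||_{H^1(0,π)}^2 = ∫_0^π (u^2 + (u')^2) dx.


||u||_{H^1(0,π)}^2 = 100 + 94*π

u'(x) = 10*sin(2*x) + 3*cos(x) - 6*cos(2*x).
Expand u² and (u')² and integrate term by term on (0, π), using: for integers n ≥ 1, ∫_0^π sin²(nx) dx = ∫_0^π cos²(nx) dx = π/2; for n ≠ n', ∫_0^π sin(nx)sin(n'x) dx = ∫_0^π cos(nx)cos(n'x) dx = 0; and by product-to-sum, ∫_0^π sin(nx)cos(n'x) dx = ½∫_0^π [sin((n+n')x) + sin((n−n')x)] dx, which is 0 when n+n' is even and 2n/(n²−n'²) when n+n' is odd (it need not vanish on (0, π)).
  u² squared terms: (-5)²·∫cos(2x)² dx = 25·π/2 = 25*π/2;  (-3)²·∫sin(2x)² dx = 9·π/2 = 9*π/2;  (3)²·∫sin(x)² dx = 9·π/2 = 9*π/2.
  u² cross terms: 2·(-5)·(-3)·∫cos(2x)·sin(2x) dx = 30·(0) = 0;  2·(-5)·(3)·∫cos(2x)·sin(x) dx = -30·(-2/3) = 20;  2·(-3)·(3)·∫sin(2x)·sin(x) dx = -18·(0) = 0.
  So ∫_0^π u² dx = 25*π/2 + 9*π/2 + 9*π/2 + 0 + 20 + 0 = 20 + 43*π/2.
  (u')² squared terms: (-6)²·∫cos(2x)² dx = 36·π/2 = 18*π;  (3)²·∫cos(x)² dx = 9·π/2 = 9*π/2;  (10)²·∫sin(2x)² dx = 100·π/2 = 50*π.
  (u')² cross terms: 2·(-6)·(3)·∫cos(2x)·cos(x) dx = -36·(0) = 0;  2·(-6)·(10)·∫cos(2x)·sin(2x) dx = -120·(0) = 0;  2·(3)·(10)·∫cos(x)·sin(2x) dx = 60·(4/3) = 80.
  So ∫_0^π (u')² dx = 18*π + 9*π/2 + 50*π + 0 + 0 + 80 = 80 + 145*π/2.
||u||_{H^1}^2 = (20 + 43*π/2) + (80 + 145*π/2) = 100 + 94*π.


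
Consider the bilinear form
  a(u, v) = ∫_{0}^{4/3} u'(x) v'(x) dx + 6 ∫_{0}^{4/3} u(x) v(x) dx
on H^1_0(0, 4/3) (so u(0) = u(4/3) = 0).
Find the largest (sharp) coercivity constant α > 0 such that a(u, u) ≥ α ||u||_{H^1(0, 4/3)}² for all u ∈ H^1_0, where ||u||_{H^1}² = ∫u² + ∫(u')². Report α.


α = 1

Coercivity of a(·,·) on H^1_0(0, 4/3) means a(u, u) ≥ α ||u||_{H^1}² for every u ∈ H^1_0.
The interval has length L = 4/3, and Poincaré/coercivity depend only on L. Here a(u, u) = ∫(u')² + (6)·∫u².
Here c = 6 ≥ 1, so a(u,u) = ∫(u')² + c∫u² ≥ ∫(u')² + ∫u² = ||u||_{H^1}², i.e. α = 1 works. No larger α is possible: a(u,u) ≥ α||u||_{H^1}² means (1−α)∫(u')² ≥ (α−c)∫u², and for the modes u_n = sin(nπ(x−x₀)/L) (x₀ the left endpoint) one has ∫u_n²/∫(u_n')² = (L/(nπ))² → 0, so a(u_n,u_n)/||u_n||_{H^1}² → 1. Hence the optimal constant is α = 1.
Therefore α = 1.


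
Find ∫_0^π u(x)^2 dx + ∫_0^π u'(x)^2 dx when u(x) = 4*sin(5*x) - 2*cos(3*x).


||u||_{H^1(0,π)}^2 = 228*π

u'(x) = 6*sin(3*x) + 20*cos(5*x).
Expand u² and (u')² and integrate term by term on (0, π), using: for integers n ≥ 1, ∫_0^π sin²(nx) dx = ∫_0^π cos²(nx) dx = π/2; for n ≠ n', ∫_0^π sin(nx)sin(n'x) dx = ∫_0^π cos(nx)cos(n'x) dx = 0; and by product-to-sum, ∫_0^π sin(nx)cos(n'x) dx = ½∫_0^π [sin((n+n')x) + sin((n−n')x)] dx, which is 0 when n+n' is even and 2n/(n²−n'²) when n+n' is odd (it need not vanish on (0, π)).
  u² squared terms: (-2)²·∫cos(3x)² dx = 4·π/2 = 2*π;  (4)²·∫sin(5x)² dx = 16·π/2 = 8*π.
  u² cross terms: 2·(-2)·(4)·∫cos(3x)·sin(5x) dx = -16·(0) = 0.
  So ∫_0^π u² dx = 2*π + 8*π + 0 = 10*π.
  (u')² squared terms: (6)²·∫sin(3x)² dx = 36·π/2 = 18*π;  (20)²·∫cos(5x)² dx = 400·π/2 = 200*π.
  (u')² cross terms: 2·(6)·(20)·∫sin(3x)·cos(5x) dx = 240·(0) = 0.
  So ∫_0^π (u')² dx = 18*π + 200*π + 0 = 218*π.
||u||_{H^1}^2 = (10*π) + (218*π) = 228*π.


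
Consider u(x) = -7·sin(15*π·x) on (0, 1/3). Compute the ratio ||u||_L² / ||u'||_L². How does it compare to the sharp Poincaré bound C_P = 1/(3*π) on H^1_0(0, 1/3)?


||u||_L² / ||u'||_L² = 1/(15*π) < C_P = 1/(3*π).

u(x) = -7·sin(15*π·x), so u'(x) = -105*π*cos(15*π*x).
Writing u(x) = A·sin(kπx/L) with A = -7 and k = 5, use ∫_0^L sin²(kπx/L) dx = L/2 and ∫_0^L cos²(kπx/L) dx = L/2.
u² = 49·sin²(15*π·x) and (u')² = 11025*π^2·cos²(15*π·x), and each of sin², cos² integrates to L/2 = 1/6 over (0, 1/3).
∫_0^1/3 u² dx = 49/6, so ||u||_L² = 7*sqrt(6)/6.
∫_0^1/3 (u')² dx = 3675*π^2/2, so ||u'||_L² = 35*sqrt(6)*π/2.
Ratio ||u||_L² / ||u'||_L² = 1/(15*π).
Sharp Poincaré constant on H^1_0(0, 1/3) is C_P = L/π = 1/(3*π), achieved by sin(3*π·x).
This is the k = 5 harmonic; the ratio L/(kπ) is strictly less than C_P = L/π, consistent with the sharp inequality ||u||_L² ≤ C_P ||u'||_L².


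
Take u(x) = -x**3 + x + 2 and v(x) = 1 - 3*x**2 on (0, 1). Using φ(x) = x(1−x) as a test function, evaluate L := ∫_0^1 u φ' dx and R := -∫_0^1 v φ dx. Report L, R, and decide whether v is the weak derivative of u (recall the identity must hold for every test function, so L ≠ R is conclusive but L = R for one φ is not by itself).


LHS = -1/60, RHS = -1/60. Yes, v = u' weakly.

u(x) = -x**3 + x + 2, classical derivative u'(x) = 1 - 3*x**2.
φ(x) = x(1−x), so φ'(x) = 1 - 2*x.
Note φ(0) = φ(1) = 0, so the boundary term u·φ vanishes.
LHS = ∫_0^1 u(x) φ'(x) dx = ∫_0^1 (2*x^4 - x^3 - 2*x^2 - 3*x + 2) dx. Term by term:
  ∫_0^1 2*x^4 dx = 2/5;  ∫_0^1 -x^3 dx = -1/4;  ∫_0^1 -2*x^2 dx = -2/3;
  ∫_0^1 -3*x dx = -3/2;  ∫_0^1 2 dx = 2.
Sum: 2/5 − 1/4 − 2/3 − 3/2 + 2 = -1/60.
So LHS = -1/60.
∫_0^1 v(x) φ(x) dx = ∫_0^1 (3*x^4 - 3*x^3 - x^2 + x) dx. Term by term:
  ∫_0^1 3*x^4 dx = 3/5;  ∫_0^1 -3*x^3 dx = -3/4;  ∫_0^1 -x^2 dx = -1/3;
  ∫_0^1 x dx = 1/2.
Sum: 3/5 − 3/4 − 1/3 + 1/2 = 1/60.
So RHS = -∫_0^1 v(x) φ(x) dx = -1/60.
LHS = RHS, so the identity holds for this test φ.
Moreover u is smooth here and v(x) = u'(x) = 1 - 3*x**2 pointwise, so the identity holds for every test function. Hence v is the weak derivative of u.


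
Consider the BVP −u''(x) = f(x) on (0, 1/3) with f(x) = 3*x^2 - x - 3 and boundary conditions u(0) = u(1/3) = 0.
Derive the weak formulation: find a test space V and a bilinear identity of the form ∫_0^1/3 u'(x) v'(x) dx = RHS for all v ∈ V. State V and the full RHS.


V = H^1_0(0, 1/3) (so v(0) = v(1/3) = 0); weak form: ∫_0^1/3 u'v' dx = ∫_0^1/3 (3*x^2 - x - 3) v dx for all v ∈ V.

Multiply both sides by a test function v and integrate from 0 to 1/3:
  ∫_0^1/3 −u''(x) v(x) dx = ∫_0^1/3 f(x) v(x) dx.
Integrate the LHS by parts once:
  ∫_0^1/3 −u'' v dx = −[u'(x) v(x)]_0^1/3 + ∫_0^1/3 u'(x) v'(x) dx.
Thus ∫_0^1/3 u'(x) v'(x) dx = ∫_0^1/3 f(x) v(x) dx + [u'(x) v(x)]_0^1/3.
Choose V so that boundary terms are either known or forced to vanish.
u is Dirichlet: u(0) = u(1/3) = 0. Let V = H^1_0(0, 1/3); then v(0) = v(1/3) = 0, and [u' v]_0^1/3 = 0.
Weak formulation: find u (satisfying any essential BC) such that ∫_0^1/3 u'(x) v'(x) dx = ∫_0^1/3 f v dx for all v ∈ V.
Substituting f(x) = 3*x^2 - x - 3, the right-hand side is ∫_0^1/3 (3*x^2 - x - 3) v dx.


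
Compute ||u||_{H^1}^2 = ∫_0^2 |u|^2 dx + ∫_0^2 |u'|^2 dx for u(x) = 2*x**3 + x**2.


||u||_{H^1}^2 = 48224/105

The H^1 norm (squared) on an interval (0, L) is
  ||u||_{H^1}^2 = ∫_0^L u(x)^2 dx + ∫_0^L u'(x)^2 dx.
Compute u'(x) = 6*x**2 + 2*x.
Then u(x)^2 = 4*x**6 + 4*x**5 + x**4 and u'(x)^2 = 36*x**4 + 24*x**3 + 4*x**2.
Integrate each monomial from 0 to 2 using ∫_0^2 c·x^n dx = c·2^(n+1)/(n+1):
  ∫_0^2 u(x)^2 dx = ∫_0^2 (4*x^6 + 4*x^5 + x^4) dx. Term by term:
    ∫_0^2 4*x^6 dx = 512/7;  ∫_0^2 4*x^5 dx = 128/3;  ∫_0^2 x^4 dx = 32/5.
  Sum: 512/7 + 128/3 + 32/5 = 12832/105.
  ∫_0^2 u'(x)^2 dx = ∫_0^2 (36*x^4 + 24*x^3 + 4*x^2) dx. Term by term:
    ∫_0^2 36*x^4 dx = 1152/5;  ∫_0^2 24*x^3 dx = 96;  ∫_0^2 4*x^2 dx = 32/3.
  Sum: 1152/5 + 96 + 32/3 = 5056/15.
Adding: ||u||_{H^1}^2 = 12832/105 + 5056/15 = 48224/105.


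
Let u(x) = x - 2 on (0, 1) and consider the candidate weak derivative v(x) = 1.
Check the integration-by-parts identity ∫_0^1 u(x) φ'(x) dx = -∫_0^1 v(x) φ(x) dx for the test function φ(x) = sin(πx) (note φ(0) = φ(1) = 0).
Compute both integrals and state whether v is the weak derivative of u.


LHS = -2/π, RHS = -2/π. Yes, v = u' weakly.

u(x) = x - 2, classical derivative u'(x) = 1.
φ(x) = sin(πx), so φ'(x) = π*cos(π*x).
Note φ(0) = φ(1) = 0, so the boundary term u·φ vanishes.
LHS = ∫_0^1 u(x) φ'(x) dx = ∫_0^1 (π*x*cos(π*x) - 2*π*cos(π*x)) dx. Term by term:
  ∫_0^1 -2*π*cos(π*x) dx = 0;  ∫_0^1 π*x*cos(π*x) dx = -2/π.
Sum: 0 − 2/π = -2/π.
So LHS = -2/π.
∫_0^1 v(x) φ(x) dx = ∫_0^1 (sin(π*x)) dx. Term by term:
  ∫_0^1 sin(π*x) dx = 2/π.
So RHS = -∫_0^1 v(x) φ(x) dx = -2/π.
LHS = RHS, so the identity holds for this test φ.
Moreover u is smooth here and v(x) = u'(x) = 1 pointwise, so the identity holds for every test function. Hence v is the weak derivative of u.


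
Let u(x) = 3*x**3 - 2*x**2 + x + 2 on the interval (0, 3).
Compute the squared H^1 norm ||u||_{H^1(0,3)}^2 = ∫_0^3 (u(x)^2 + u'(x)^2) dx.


||u||_{H^1}^2 = 165216/35

The H^1 norm (squared) on an interval (0, L) is
  ||u||_{H^1}^2 = ∫_0^L u(x)^2 dx + ∫_0^L u'(x)^2 dx.
Compute u'(x) = 9*x**2 - 4*x + 1.
Then u(x)^2 = 9*x**6 - 12*x**5 + 10*x**4 + 8*x**3 - 7*x**2 + 4*x + 4 and u'(x)^2 = 81*x**4 - 72*x**3 + 34*x**2 - 8*x + 1.
Integrate each monomial from 0 to 3 using ∫_0^3 c·x^n dx = c·3^(n+1)/(n+1):
  ∫_0^3 u(x)^2 dx = ∫_0^3 (9*x^6 - 12*x^5 + 10*x^4 + 8*x^3 - 7*x^2 + 4*x + 4) dx. Term by term:
    ∫_0^3 9*x^6 dx = 19683/7;  ∫_0^3 -12*x^5 dx = -1458;  ∫_0^3 10*x^4 dx = 486;
    ∫_0^3 8*x^3 dx = 162;  ∫_0^3 -7*x^2 dx = -63;  ∫_0^3 4*x dx = 18;
    ∫_0^3 4 dx = 12.
  Sum: 19683/7 − 1458 + 486 + 162 − 63 + 18 + 12 = 13782/7.
  ∫_0^3 u'(x)^2 dx = ∫_0^3 (81*x^4 - 72*x^3 + 34*x^2 - 8*x + 1) dx. Term by term:
    ∫_0^3 81*x^4 dx = 19683/5;  ∫_0^3 -72*x^3 dx = -1458;  ∫_0^3 34*x^2 dx = 306;
    ∫_0^3 -8*x dx = -36;  ∫_0^3 1 dx = 3.
  Sum: 19683/5 − 1458 + 306 − 36 + 3 = 13758/5.
Adding: ||u||_{H^1}^2 = 13782/7 + 13758/5 = 165216/35.


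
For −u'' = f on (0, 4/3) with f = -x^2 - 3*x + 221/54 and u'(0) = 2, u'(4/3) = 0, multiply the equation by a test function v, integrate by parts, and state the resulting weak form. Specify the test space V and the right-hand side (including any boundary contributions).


V = H^1(0, 4/3) (v unrestricted at boundary; u is determined up to an additive constant); weak form: ∫_0^4/3 u'v' dx = ∫_0^4/3 (-x^2 - 3*x + 221/54) v dx − 2·v(0) for all v ∈ V.

Multiply both sides by a test function v and integrate from 0 to 4/3:
  ∫_0^4/3 −u''(x) v(x) dx = ∫_0^4/3 f(x) v(x) dx.
Integrate the LHS by parts once:
  ∫_0^4/3 −u'' v dx = −[u'(x) v(x)]_0^4/3 + ∫_0^4/3 u'(x) v'(x) dx.
Thus ∫_0^4/3 u'(x) v'(x) dx = ∫_0^4/3 f(x) v(x) dx + [u'(x) v(x)]_0^4/3.
Choose V so that boundary terms are either known or forced to vanish.
u has inhomogeneous Neumann u'(0) = 2, u'(4/3) = 0. [u' v]_0^4/3 = (0)·v(4/3) − (2)·v(0) = − 2·v(0). Take V = H^1(0, 4/3); boundary term becomes part of RHS.
Weak formulation: find u (satisfying any essential BC) such that ∫_0^4/3 u'(x) v'(x) dx = ∫_0^4/3 f v dx − 2·v(0) for all v ∈ V (Neumann data are natural BCs: they enter the RHS as boundary terms).
Substituting f(x) = -x^2 - 3*x + 221/54, the right-hand side is ∫_0^4/3 (-x^2 - 3*x + 221/54) v dx − 2·v(0).
Compatibility check (pure Neumann): taking v ≡ 1 ∈ V gives 0 = ∫_0^4/3 f dx + (0) − (2), i.e. ∫_0^4/3 f dx must equal u'(0) − u'(4/3) = 2. Indeed ∫_0^4/3 (-x^2 - 3*x + 221/54) dx = 2, so the data are compatible. The solution is then unique only up to an additive constant (fix it e.g. by requiring ∫_0^4/3 u dx = 0).


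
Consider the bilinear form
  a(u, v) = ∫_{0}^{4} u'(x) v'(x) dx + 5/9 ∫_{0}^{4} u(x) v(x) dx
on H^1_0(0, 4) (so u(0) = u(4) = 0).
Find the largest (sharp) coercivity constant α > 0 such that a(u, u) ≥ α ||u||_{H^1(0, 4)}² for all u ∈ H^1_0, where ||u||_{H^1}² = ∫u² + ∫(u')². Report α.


α = (80/9 + π^2)/(π^2 + 16)

Coercivity of a(·,·) on H^1_0(0, 4) means a(u, u) ≥ α ||u||_{H^1}² for every u ∈ H^1_0.
The interval has length L = 4, and Poincaré/coercivity depend only on L. Here a(u, u) = ∫(u')² + (5/9)·∫u².
Here 0 < c = 5/9 < 1. The condition a(u,u) ≥ α||u||_{H^1}² reads (1−α)∫(u')² ≥ (α−c)∫u². Any admissible α is ≤ 1 (rapidly oscillating u have ∫u²/∫(u')² → 0), and α = 1 would force 0 ≥ (1−c)∫u², impossible since c < 1; so 1−α > 0. By the sharp Poincaré inequality on H^1_0 of an interval of length L, ∫(u')² ≥ (π/L)²∫u² with equality for the first sine mode sin(π(x−x₀)/L) (x₀ the left endpoint), so the inequality holds for all u iff (1−α)(π/L)² ≥ α − c, i.e. α ≤ ((π/L)² + c)/((π/L)² + 1) = (1 + c(L/π)²)/(1 + (L/π)²). With (π/L)² = π^2/16 and c = 5/9, the largest admissible constant is α = ((π/L)² + c)/((π/L)² + 1).
Simplifying, α = (80/9 + π^2)/(π^2 + 16).


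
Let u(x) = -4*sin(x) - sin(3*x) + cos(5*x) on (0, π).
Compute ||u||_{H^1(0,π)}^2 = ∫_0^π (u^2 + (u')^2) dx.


||u||_{H^1(0,π)}^2 = 34*π

u'(x) = -5*sin(5*x) - 4*cos(x) - 3*cos(3*x).
Expand u² and (u')² and integrate term by term on (0, π), using: for integers n ≥ 1, ∫_0^π sin²(nx) dx = ∫_0^π cos²(nx) dx = π/2; for n ≠ n', ∫_0^π sin(nx)sin(n'x) dx = ∫_0^π cos(nx)cos(n'x) dx = 0; and by product-to-sum, ∫_0^π sin(nx)cos(n'x) dx = ½∫_0^π [sin((n+n')x) + sin((n−n')x)] dx, which is 0 when n+n' is even and 2n/(n²−n'²) when n+n' is odd (it need not vanish on (0, π)).
  u² squared terms: (-1)²·∫sin(3x)² dx = 1·π/2 = π/2;  (-4)²·∫sin(x)² dx = 16·π/2 = 8*π;  (1)²·∫cos(5x)² dx = 1·π/2 = π/2.
  u² cross terms: 2·(-1)·(-4)·∫sin(3x)·sin(x) dx = 8·(0) = 0;  2·(-1)·(1)·∫sin(3x)·cos(5x) dx = -2·(0) = 0;  2·(-4)·(1)·∫sin(x)·cos(5x) dx = -8·(0) = 0.
  So ∫_0^π u² dx = π/2 + 8*π + π/2 + 0 + 0 + 0 = 9*π.
  (u')² squared terms: (-5)²·∫sin(5x)² dx = 25·π/2 = 25*π/2;  (-4)²·∫cos(x)² dx = 16·π/2 = 8*π;  (-3)²·∫cos(3x)² dx = 9·π/2 = 9*π/2.
  (u')² cross terms: 2·(-5)·(-4)·∫sin(5x)·cos(x) dx = 40·(0) = 0;  2·(-5)·(-3)·∫sin(5x)·cos(3x) dx = 30·(0) = 0;  2·(-4)·(-3)·∫cos(x)·cos(3x) dx = 24·(0) = 0.
  So ∫_0^π (u')² dx = 25*π/2 + 8*π + 9*π/2 + 0 + 0 + 0 = 25*π.
||u||_{H^1}^2 = (9*π) + (25*π) = 34*π.


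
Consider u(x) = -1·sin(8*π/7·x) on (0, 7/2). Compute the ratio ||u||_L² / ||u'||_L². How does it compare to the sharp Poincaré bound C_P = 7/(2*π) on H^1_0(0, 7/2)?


||u||_L² / ||u'||_L² = 7/(8*π) < C_P = 7/(2*π).

u(x) = -1·sin(8*π/7·x), so u'(x) = -8*π*cos(8*π*x/7)/7.
Writing u(x) = A·sin(kπx/L) with A = -1 and k = 4, use ∫_0^L sin²(kπx/L) dx = L/2 and ∫_0^L cos²(kπx/L) dx = L/2.
u² = 1·sin²(8*π/7·x) and (u')² = 64*π^2/49·cos²(8*π/7·x), and each of sin², cos² integrates to L/2 = 7/4 over (0, 7/2).
∫_0^7/2 u² dx = 7/4, so ||u||_L² = sqrt(7)/2.
∫_0^7/2 (u')² dx = 16*π^2/7, so ||u'||_L² = 4*sqrt(7)*π/7.
Ratio ||u||_L² / ||u'||_L² = 7/(8*π).
Sharp Poincaré constant on H^1_0(0, 7/2) is C_P = L/π = 7/(2*π), achieved by sin(2*π/7·x).
This is the k = 4 harmonic; the ratio L/(kπ) is strictly less than C_P = L/π, consistent with the sharp inequality ||u||_L² ≤ C_P ||u'||_L².


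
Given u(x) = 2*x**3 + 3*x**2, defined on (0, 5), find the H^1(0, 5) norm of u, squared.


||u||_{H^1}^2 = 817375/7

The H^1 norm (squared) on an interval (0, L) is
  ||u||_{H^1}^2 = ∫_0^L u(x)^2 dx + ∫_0^L u'(x)^2 dx.
Compute u'(x) = 6*x**2 + 6*x.
Then u(x)^2 = 4*x**6 + 12*x**5 + 9*x**4 and u'(x)^2 = 36*x**4 + 72*x**3 + 36*x**2.
Integrate each monomial from 0 to 5 using ∫_0^5 c·x^n dx = c·5^(n+1)/(n+1):
  ∫_0^5 u(x)^2 dx = ∫_0^5 (4*x^6 + 12*x^5 + 9*x^4) dx. Term by term:
    ∫_0^5 4*x^6 dx = 312500/7;  ∫_0^5 12*x^5 dx = 31250;  ∫_0^5 9*x^4 dx = 5625.
  Sum: 312500/7 + 31250 + 5625 = 570625/7.
  ∫_0^5 u'(x)^2 dx = ∫_0^5 (36*x^4 + 72*x^3 + 36*x^2) dx. Term by term:
    ∫_0^5 36*x^4 dx = 22500;  ∫_0^5 72*x^3 dx = 11250;  ∫_0^5 36*x^2 dx = 1500.
  Sum: 22500 + 11250 + 1500 = 35250.
Adding: ||u||_{H^1}^2 = 570625/7 + 35250 = 817375/7.
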